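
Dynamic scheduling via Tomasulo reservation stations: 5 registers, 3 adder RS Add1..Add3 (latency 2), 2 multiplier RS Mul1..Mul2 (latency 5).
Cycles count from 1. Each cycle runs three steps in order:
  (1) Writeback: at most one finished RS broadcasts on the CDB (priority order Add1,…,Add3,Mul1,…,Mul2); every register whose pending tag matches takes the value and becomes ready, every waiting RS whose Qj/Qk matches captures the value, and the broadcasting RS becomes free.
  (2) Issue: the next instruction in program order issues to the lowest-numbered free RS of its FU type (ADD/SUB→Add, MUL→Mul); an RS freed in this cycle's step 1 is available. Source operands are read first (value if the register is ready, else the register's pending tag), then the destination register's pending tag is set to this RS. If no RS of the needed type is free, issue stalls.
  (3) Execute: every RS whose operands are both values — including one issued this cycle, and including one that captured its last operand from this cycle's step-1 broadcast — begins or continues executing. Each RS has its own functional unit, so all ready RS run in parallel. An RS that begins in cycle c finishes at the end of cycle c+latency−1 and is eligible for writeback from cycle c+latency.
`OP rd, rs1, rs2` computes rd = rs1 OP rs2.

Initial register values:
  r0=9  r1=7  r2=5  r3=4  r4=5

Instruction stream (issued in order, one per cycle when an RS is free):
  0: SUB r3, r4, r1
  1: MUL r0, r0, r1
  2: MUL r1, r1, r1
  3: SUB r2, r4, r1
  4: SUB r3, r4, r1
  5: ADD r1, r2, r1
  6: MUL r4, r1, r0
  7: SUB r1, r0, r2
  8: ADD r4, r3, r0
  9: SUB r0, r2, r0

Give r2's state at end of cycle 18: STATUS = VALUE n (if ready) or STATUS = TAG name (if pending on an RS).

  c1: issue SUB r3<-Add1  regs: r0:9,r1:7,r2:5,r3:Add1,r4:5
  c2: issue MUL r0<-Mul1  regs: r0:Mul1,r1:7,r2:5,r3:Add1,r4:5
  c3: CDB Add1=-2; issue MUL r1<-Mul2  regs: r0:Mul1,r1:Mul2,r2:5,r3:-2,r4:5
  c4: issue SUB r2<-Add1  regs: r0:Mul1,r1:Mul2,r2:Add1,r3:-2,r4:5
  c5: issue SUB r3<-Add2  regs: r0:Mul1,r1:Mul2,r2:Add1,r3:Add2,r4:5
  c6: issue ADD r1<-Add3  regs: r0:Mul1,r1:Add3,r2:Add1,r3:Add2,r4:5
  c7: CDB Mul1=63; issue MUL r4<-Mul1  regs: r0:63,r1:Add3,r2:Add1,r3:Add2,r4:Mul1
  c8: CDB Mul2=49; stall  regs: r0:63,r1:Add3,r2:Add1,r3:Add2,r4:Mul1
  c9: stall  regs: r0:63,r1:Add3,r2:Add1,r3:Add2,r4:Mul1
  c10: CDB Add1=-44; issue SUB r1<-Add1  regs: r0:63,r1:Add1,r2:-44,r3:Add2,r4:Mul1
  c11: CDB Add2=-44; issue ADD r4<-Add2  regs: r0:63,r1:Add1,r2:-44,r3:-44,r4:Add2
  c12: CDB Add1=107; issue SUB r0<-Add1  regs: r0:Add1,r1:107,r2:-44,r3:-44,r4:Add2
  c13: CDB Add2=19  regs: r0:Add1,r1:107,r2:-44,r3:-44,r4:19
  c14: CDB Add1=-107  regs: r0:-107,r1:107,r2:-44,r3:-44,r4:19
  c15: CDB Add3=5  regs: r0:-107,r1:107,r2:-44,r3:-44,r4:19
  c16: -  regs: r0:-107,r1:107,r2:-44,r3:-44,r4:19
  c17: -  regs: r0:-107,r1:107,r2:-44,r3:-44,r4:19
  c18: -  regs: r0:-107,r1:107,r2:-44,r3:-44,r4:19

STATUS = VALUE -44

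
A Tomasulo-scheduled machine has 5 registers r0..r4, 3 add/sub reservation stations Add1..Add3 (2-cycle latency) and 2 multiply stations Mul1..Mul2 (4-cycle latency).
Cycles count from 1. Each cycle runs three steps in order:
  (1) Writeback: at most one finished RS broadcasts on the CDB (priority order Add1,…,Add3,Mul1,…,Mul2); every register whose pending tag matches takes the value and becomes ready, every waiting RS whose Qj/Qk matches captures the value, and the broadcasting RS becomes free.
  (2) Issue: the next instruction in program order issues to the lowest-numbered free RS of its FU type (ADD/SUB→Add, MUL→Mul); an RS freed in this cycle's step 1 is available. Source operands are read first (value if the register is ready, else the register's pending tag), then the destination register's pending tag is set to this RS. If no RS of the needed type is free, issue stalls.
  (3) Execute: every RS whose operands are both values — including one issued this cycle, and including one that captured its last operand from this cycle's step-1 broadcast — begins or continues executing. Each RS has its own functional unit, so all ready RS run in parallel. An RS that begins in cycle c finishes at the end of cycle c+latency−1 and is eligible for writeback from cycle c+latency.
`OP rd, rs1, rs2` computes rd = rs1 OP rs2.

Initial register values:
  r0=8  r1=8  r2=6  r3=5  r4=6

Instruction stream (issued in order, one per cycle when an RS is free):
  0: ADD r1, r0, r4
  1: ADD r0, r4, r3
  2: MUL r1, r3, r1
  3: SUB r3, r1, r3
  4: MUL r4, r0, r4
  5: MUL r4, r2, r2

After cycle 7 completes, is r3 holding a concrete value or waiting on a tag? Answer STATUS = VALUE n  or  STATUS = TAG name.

c1: issue ADD r1<-Add1 | r0:8,r1:Add1,r2:6,r3:5,r4:6
c2: issue ADD r0<-Add2 | r0:Add2,r1:Add1,r2:6,r3:5,r4:6
c3: CDB Add1=14; issue MUL r1<-Mul1 | r0:Add2,r1:Mul1,r2:6,r3:5,r4:6
c4: CDB Add2=11; issue SUB r3<-Add1 | r0:11,r1:Mul1,r2:6,r3:Add1,r4:6
c5: issue MUL r4<-Mul2 | r0:11,r1:Mul1,r2:6,r3:Add1,r4:Mul2
c6: stall | r0:11,r1:Mul1,r2:6,r3:Add1,r4:Mul2
c7: CDB Mul1=70; issue MUL r4<-Mul1 | r0:11,r1:70,r2:6,r3:Add1,r4:Mul1

STATUS = TAG Add1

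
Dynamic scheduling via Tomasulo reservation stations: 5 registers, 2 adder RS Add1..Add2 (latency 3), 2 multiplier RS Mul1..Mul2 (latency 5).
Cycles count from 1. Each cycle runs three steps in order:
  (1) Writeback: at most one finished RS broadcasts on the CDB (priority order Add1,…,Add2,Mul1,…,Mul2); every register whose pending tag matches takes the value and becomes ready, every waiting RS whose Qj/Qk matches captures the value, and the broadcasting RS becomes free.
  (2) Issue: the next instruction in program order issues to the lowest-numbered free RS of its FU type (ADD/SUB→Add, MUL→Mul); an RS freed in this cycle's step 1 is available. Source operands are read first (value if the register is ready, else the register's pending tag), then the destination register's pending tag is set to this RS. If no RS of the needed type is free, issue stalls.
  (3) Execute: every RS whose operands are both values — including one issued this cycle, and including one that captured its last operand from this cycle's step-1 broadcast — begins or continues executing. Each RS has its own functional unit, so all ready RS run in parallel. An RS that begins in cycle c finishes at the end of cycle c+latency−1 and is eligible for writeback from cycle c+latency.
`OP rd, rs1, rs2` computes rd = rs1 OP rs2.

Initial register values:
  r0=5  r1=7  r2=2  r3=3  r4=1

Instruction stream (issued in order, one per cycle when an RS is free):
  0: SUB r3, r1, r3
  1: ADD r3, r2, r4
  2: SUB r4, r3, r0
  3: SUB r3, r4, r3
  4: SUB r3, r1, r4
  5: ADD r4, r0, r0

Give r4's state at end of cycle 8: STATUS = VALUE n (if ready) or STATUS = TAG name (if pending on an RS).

STATUS = VALUE -2

c1: issue SUB r3<-Add1 | r0:5,r1:7,r2:2,r3:Add1,r4:1
c2: issue ADD r3<-Add2 | r0:5,r1:7,r2:2,r3:Add2,r4:1
c3: stall | r0:5,r1:7,r2:2,r3:Add2,r4:1
c4: CDB Add1=4; issue SUB r4<-Add1 | r0:5,r1:7,r2:2,r3:Add2,r4:Add1
c5: CDB Add2=3; issue SUB r3<-Add2 | r0:5,r1:7,r2:2,r3:Add2,r4:Add1
c6: stall | r0:5,r1:7,r2:2,r3:Add2,r4:Add1
c7: stall | r0:5,r1:7,r2:2,r3:Add2,r4:Add1
c8: CDB Add1=-2; issue SUB r3<-Add1 | r0:5,r1:7,r2:2,r3:Add1,r4:-2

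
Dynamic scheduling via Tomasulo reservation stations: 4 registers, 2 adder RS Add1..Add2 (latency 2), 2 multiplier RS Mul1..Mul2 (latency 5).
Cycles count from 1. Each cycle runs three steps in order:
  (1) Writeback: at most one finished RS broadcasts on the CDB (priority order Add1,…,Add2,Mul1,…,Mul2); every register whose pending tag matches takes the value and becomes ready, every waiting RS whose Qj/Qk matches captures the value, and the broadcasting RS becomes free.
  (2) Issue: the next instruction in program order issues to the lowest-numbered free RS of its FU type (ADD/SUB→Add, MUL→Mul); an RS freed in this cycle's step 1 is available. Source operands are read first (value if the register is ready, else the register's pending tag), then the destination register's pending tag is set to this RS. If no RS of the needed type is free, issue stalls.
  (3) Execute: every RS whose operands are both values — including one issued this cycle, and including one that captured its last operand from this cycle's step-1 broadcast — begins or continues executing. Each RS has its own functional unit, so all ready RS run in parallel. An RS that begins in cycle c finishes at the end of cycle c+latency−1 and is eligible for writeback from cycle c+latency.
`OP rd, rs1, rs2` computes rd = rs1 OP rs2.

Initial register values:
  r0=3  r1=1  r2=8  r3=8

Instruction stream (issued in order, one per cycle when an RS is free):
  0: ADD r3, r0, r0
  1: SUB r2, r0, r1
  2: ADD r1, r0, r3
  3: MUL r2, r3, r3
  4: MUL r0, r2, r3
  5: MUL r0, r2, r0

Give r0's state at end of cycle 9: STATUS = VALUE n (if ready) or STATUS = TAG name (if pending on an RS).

STATUS = TAG Mul1

c1: issue ADD r3<-Add1 | r0:3,r1:1,r2:8,r3:Add1
c2: issue SUB r2<-Add2 | r0:3,r1:1,r2:Add2,r3:Add1
c3: CDB Add1=6; issue ADD r1<-Add1 | r0:3,r1:Add1,r2:Add2,r3:6
c4: CDB Add2=2; issue MUL r2<-Mul1 | r0:3,r1:Add1,r2:Mul1,r3:6
c5: CDB Add1=9; issue MUL r0<-Mul2 | r0:Mul2,r1:9,r2:Mul1,r3:6
c6: stall | r0:Mul2,r1:9,r2:Mul1,r3:6
c7: stall | r0:Mul2,r1:9,r2:Mul1,r3:6
c8: stall | r0:Mul2,r1:9,r2:Mul1,r3:6
c9: CDB Mul1=36; issue MUL r0<-Mul1 | r0:Mul1,r1:9,r2:36,r3:6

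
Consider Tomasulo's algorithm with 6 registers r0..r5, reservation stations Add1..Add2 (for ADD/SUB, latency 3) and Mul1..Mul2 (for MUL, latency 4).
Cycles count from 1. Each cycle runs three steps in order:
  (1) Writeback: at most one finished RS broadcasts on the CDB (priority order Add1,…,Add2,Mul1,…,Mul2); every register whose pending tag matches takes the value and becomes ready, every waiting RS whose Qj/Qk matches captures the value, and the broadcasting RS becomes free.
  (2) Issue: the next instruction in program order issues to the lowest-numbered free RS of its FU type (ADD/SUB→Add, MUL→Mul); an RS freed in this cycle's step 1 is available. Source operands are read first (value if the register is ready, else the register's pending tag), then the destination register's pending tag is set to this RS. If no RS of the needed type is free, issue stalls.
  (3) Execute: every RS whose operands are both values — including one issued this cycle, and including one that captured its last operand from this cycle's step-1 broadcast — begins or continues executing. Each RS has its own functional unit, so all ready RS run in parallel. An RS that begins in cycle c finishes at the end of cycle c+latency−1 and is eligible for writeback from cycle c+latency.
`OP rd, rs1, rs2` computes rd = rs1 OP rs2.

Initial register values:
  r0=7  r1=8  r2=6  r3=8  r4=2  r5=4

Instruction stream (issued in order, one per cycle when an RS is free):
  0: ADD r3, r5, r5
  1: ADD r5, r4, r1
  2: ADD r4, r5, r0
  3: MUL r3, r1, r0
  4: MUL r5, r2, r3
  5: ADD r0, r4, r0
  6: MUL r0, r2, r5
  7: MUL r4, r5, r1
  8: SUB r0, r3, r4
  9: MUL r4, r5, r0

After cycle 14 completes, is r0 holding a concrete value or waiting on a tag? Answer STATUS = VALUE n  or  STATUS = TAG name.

cycle 1: issue ADD r3<-Add1 // r0:7,r1:8,r2:6,r3:Add1,r4:2,r5:4
cycle 2: issue ADD r5<-Add2 // r0:7,r1:8,r2:6,r3:Add1,r4:2,r5:Add2
cycle 3: stall // r0:7,r1:8,r2:6,r3:Add1,r4:2,r5:Add2
cycle 4: CDB Add1=8; issue ADD r4<-Add1 // r0:7,r1:8,r2:6,r3:8,r4:Add1,r5:Add2
cycle 5: CDB Add2=10; issue MUL r3<-Mul1 // r0:7,r1:8,r2:6,r3:Mul1,r4:Add1,r5:10
cycle 6: issue MUL r5<-Mul2 // r0:7,r1:8,r2:6,r3:Mul1,r4:Add1,r5:Mul2
cycle 7: issue ADD r0<-Add2 // r0:Add2,r1:8,r2:6,r3:Mul1,r4:Add1,r5:Mul2
cycle 8: CDB Add1=17; stall // r0:Add2,r1:8,r2:6,r3:Mul1,r4:17,r5:Mul2
cycle 9: CDB Mul1=56; issue MUL r0<-Mul1 // r0:Mul1,r1:8,r2:6,r3:56,r4:17,r5:Mul2
cycle 10: stall // r0:Mul1,r1:8,r2:6,r3:56,r4:17,r5:Mul2
cycle 11: CDB Add2=24; stall // r0:Mul1,r1:8,r2:6,r3:56,r4:17,r5:Mul2
cycle 12: stall // r0:Mul1,r1:8,r2:6,r3:56,r4:17,r5:Mul2
cycle 13: CDB Mul2=336; issue MUL r4<-Mul2 // r0:Mul1,r1:8,r2:6,r3:56,r4:Mul2,r5:336
cycle 14: issue SUB r0<-Add1 // r0:Add1,r1:8,r2:6,r3:56,r4:Mul2,r5:336

STATUS = TAG Add1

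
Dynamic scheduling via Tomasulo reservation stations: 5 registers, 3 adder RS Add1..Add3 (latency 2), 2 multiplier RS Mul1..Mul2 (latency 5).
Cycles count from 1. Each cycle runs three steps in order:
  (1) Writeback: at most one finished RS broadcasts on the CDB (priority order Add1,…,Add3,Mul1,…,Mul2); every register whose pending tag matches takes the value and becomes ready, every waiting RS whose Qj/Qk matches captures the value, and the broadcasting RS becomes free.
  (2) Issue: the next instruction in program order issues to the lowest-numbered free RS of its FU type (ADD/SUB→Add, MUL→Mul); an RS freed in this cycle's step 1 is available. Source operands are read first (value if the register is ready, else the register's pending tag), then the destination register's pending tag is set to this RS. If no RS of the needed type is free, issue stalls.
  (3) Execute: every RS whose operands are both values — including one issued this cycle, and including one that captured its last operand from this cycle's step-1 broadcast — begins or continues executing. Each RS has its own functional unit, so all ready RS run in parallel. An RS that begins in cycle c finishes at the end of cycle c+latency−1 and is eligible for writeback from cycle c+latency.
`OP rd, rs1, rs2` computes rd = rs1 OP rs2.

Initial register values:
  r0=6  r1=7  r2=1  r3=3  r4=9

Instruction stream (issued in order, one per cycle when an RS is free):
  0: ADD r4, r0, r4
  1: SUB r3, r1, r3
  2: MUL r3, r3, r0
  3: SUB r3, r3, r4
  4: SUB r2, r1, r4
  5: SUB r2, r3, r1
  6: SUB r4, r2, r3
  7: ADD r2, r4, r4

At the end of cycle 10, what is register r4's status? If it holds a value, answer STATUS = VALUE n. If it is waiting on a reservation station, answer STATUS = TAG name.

cycle 1: issue ADD r4<-Add1 // r0:6,r1:7,r2:1,r3:3,r4:Add1
cycle 2: issue SUB r3<-Add2 // r0:6,r1:7,r2:1,r3:Add2,r4:Add1
cycle 3: CDB Add1=15; issue MUL r3<-Mul1 // r0:6,r1:7,r2:1,r3:Mul1,r4:15
cycle 4: CDB Add2=4; issue SUB r3<-Add1 // r0:6,r1:7,r2:1,r3:Add1,r4:15
cycle 5: issue SUB r2<-Add2 // r0:6,r1:7,r2:Add2,r3:Add1,r4:15
cycle 6: issue SUB r2<-Add3 // r0:6,r1:7,r2:Add3,r3:Add1,r4:15
cycle 7: CDB Add2=-8; issue SUB r4<-Add2 // r0:6,r1:7,r2:Add3,r3:Add1,r4:Add2
cycle 8: stall // r0:6,r1:7,r2:Add3,r3:Add1,r4:Add2
cycle 9: CDB Mul1=24; stall // r0:6,r1:7,r2:Add3,r3:Add1,r4:Add2
cycle 10: stall // r0:6,r1:7,r2:Add3,r3:Add1,r4:Add2

STATUS = TAG Add2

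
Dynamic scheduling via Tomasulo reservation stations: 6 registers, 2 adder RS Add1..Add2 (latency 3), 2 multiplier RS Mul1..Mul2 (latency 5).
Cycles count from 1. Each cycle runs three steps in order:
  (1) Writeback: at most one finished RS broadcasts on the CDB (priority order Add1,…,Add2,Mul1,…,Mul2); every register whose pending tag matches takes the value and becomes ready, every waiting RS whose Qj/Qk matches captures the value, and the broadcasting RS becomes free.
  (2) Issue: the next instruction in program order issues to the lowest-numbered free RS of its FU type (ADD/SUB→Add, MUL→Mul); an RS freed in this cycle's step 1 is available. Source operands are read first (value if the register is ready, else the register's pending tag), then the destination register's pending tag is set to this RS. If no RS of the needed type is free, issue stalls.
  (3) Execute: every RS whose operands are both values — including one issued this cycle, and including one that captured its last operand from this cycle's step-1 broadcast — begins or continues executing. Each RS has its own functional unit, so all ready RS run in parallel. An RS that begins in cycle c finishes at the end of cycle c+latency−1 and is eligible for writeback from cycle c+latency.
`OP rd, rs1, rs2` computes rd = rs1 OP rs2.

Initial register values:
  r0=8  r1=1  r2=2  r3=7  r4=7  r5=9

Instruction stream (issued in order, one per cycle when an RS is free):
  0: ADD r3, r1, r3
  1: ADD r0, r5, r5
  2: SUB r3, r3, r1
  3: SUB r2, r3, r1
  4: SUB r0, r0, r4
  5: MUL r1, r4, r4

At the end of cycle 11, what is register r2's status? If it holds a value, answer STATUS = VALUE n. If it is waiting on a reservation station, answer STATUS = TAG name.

STATUS = VALUE 6

c1: issue ADD r3<-Add1 | r0:8,r1:1,r2:2,r3:Add1,r4:7,r5:9
c2: issue ADD r0<-Add2 | r0:Add2,r1:1,r2:2,r3:Add1,r4:7,r5:9
c3: stall | r0:Add2,r1:1,r2:2,r3:Add1,r4:7,r5:9
c4: CDB Add1=8; issue SUB r3<-Add1 | r0:Add2,r1:1,r2:2,r3:Add1,r4:7,r5:9
c5: CDB Add2=18; issue SUB r2<-Add2 | r0:18,r1:1,r2:Add2,r3:Add1,r4:7,r5:9
c6: stall | r0:18,r1:1,r2:Add2,r3:Add1,r4:7,r5:9
c7: CDB Add1=7; issue SUB r0<-Add1 | r0:Add1,r1:1,r2:Add2,r3:7,r4:7,r5:9
c8: issue MUL r1<-Mul1 | r0:Add1,r1:Mul1,r2:Add2,r3:7,r4:7,r5:9
c9: - | r0:Add1,r1:Mul1,r2:Add2,r3:7,r4:7,r5:9
c10: CDB Add1=11 | r0:11,r1:Mul1,r2:Add2,r3:7,r4:7,r5:9
c11: CDB Add2=6 | r0:11,r1:Mul1,r2:6,r3:7,r4:7,r5:9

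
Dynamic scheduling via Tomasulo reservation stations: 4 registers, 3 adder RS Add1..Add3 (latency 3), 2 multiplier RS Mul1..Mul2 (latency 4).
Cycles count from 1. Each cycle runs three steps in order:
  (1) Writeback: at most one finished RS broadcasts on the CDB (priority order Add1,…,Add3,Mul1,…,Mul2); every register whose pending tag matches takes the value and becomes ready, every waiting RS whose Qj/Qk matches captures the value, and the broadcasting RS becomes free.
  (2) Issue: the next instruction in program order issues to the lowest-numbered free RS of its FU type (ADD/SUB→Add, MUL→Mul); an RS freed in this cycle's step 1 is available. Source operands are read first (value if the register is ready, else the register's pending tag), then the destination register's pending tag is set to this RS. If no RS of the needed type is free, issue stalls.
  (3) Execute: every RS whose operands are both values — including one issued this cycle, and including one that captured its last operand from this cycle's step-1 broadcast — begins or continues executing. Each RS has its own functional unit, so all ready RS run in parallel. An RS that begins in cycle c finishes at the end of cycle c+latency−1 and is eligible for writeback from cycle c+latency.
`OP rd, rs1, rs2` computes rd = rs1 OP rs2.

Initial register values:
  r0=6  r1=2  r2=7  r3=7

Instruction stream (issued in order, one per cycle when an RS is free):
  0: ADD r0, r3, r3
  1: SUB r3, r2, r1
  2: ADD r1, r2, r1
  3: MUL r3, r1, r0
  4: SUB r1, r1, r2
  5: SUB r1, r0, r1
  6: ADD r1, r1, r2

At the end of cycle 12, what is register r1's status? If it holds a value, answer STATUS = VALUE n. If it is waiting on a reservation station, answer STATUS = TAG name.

  c1: issue ADD r0<-Add1  regs: r0:Add1,r1:2,r2:7,r3:7
  c2: issue SUB r3<-Add2  regs: r0:Add1,r1:2,r2:7,r3:Add2
  c3: issue ADD r1<-Add3  regs: r0:Add1,r1:Add3,r2:7,r3:Add2
  c4: CDB Add1=14; issue MUL r3<-Mul1  regs: r0:14,r1:Add3,r2:7,r3:Mul1
  c5: CDB Add2=5; issue SUB r1<-Add1  regs: r0:14,r1:Add1,r2:7,r3:Mul1
  c6: CDB Add3=9; issue SUB r1<-Add2  regs: r0:14,r1:Add2,r2:7,r3:Mul1
  c7: issue ADD r1<-Add3  regs: r0:14,r1:Add3,r2:7,r3:Mul1
  c8: -  regs: r0:14,r1:Add3,r2:7,r3:Mul1
  c9: CDB Add1=2  regs: r0:14,r1:Add3,r2:7,r3:Mul1
  c10: CDB Mul1=126  regs: r0:14,r1:Add3,r2:7,r3:126
  c11: -  regs: r0:14,r1:Add3,r2:7,r3:126
  c12: CDB Add2=12  regs: r0:14,r1:Add3,r2:7,r3:126

STATUS = TAG Add3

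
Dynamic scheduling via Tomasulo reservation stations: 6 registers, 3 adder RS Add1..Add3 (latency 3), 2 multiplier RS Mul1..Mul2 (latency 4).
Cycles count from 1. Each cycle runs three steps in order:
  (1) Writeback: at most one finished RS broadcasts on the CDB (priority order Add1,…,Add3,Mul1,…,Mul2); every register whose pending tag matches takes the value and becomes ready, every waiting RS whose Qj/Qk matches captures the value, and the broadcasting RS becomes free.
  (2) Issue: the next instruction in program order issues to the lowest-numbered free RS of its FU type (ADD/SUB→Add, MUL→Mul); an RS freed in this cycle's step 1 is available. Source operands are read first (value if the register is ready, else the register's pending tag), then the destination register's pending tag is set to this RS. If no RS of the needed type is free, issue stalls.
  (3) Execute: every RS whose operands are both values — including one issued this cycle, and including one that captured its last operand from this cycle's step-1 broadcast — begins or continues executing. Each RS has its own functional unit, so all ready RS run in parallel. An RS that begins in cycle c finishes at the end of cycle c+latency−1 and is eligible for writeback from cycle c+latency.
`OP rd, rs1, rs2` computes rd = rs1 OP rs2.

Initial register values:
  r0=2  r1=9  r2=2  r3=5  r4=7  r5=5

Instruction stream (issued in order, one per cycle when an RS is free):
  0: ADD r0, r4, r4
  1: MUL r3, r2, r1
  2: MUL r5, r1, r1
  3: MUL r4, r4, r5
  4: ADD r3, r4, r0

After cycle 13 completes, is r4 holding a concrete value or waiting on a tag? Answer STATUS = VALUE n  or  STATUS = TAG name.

STATUS = VALUE 567

c1: issue ADD r0<-Add1 | r0:Add1,r1:9,r2:2,r3:5,r4:7,r5:5
c2: issue MUL r3<-Mul1 | r0:Add1,r1:9,r2:2,r3:Mul1,r4:7,r5:5
c3: issue MUL r5<-Mul2 | r0:Add1,r1:9,r2:2,r3:Mul1,r4:7,r5:Mul2
c4: CDB Add1=14; stall | r0:14,r1:9,r2:2,r3:Mul1,r4:7,r5:Mul2
c5: stall | r0:14,r1:9,r2:2,r3:Mul1,r4:7,r5:Mul2
c6: CDB Mul1=18; issue MUL r4<-Mul1 | r0:14,r1:9,r2:2,r3:18,r4:Mul1,r5:Mul2
c7: CDB Mul2=81; issue ADD r3<-Add1 | r0:14,r1:9,r2:2,r3:Add1,r4:Mul1,r5:81
c8: - | r0:14,r1:9,r2:2,r3:Add1,r4:Mul1,r5:81
c9: - | r0:14,r1:9,r2:2,r3:Add1,r4:Mul1,r5:81
c10: - | r0:14,r1:9,r2:2,r3:Add1,r4:Mul1,r5:81
c11: CDB Mul1=567 | r0:14,r1:9,r2:2,r3:Add1,r4:567,r5:81
c12: - | r0:14,r1:9,r2:2,r3:Add1,r4:567,r5:81
c13: - | r0:14,r1:9,r2:2,r3:Add1,r4:567,r5:81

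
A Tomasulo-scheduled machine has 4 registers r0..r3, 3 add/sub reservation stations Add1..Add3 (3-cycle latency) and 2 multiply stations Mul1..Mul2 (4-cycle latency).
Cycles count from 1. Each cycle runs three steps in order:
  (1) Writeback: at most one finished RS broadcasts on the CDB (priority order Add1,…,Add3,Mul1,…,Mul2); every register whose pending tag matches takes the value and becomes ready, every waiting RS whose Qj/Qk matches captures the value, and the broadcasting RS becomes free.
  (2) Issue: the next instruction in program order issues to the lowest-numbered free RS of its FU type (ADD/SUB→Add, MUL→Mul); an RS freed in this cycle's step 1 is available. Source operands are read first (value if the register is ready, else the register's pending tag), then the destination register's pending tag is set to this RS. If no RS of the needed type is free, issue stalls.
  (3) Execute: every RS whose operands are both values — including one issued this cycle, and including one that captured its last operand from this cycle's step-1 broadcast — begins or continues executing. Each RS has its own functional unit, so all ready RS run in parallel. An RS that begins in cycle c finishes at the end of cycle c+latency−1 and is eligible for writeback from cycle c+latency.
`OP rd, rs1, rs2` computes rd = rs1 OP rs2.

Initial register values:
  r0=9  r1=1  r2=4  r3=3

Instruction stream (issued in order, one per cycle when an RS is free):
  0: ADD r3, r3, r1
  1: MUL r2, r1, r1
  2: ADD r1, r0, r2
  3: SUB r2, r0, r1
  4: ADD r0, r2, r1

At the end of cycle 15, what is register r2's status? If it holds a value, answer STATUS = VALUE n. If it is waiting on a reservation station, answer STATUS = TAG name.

  c1: issue ADD r3<-Add1  regs: r0:9,r1:1,r2:4,r3:Add1
  c2: issue MUL r2<-Mul1  regs: r0:9,r1:1,r2:Mul1,r3:Add1
  c3: issue ADD r1<-Add2  regs: r0:9,r1:Add2,r2:Mul1,r3:Add1
  c4: CDB Add1=4; issue SUB r2<-Add1  regs: r0:9,r1:Add2,r2:Add1,r3:4
  c5: issue ADD r0<-Add3  regs: r0:Add3,r1:Add2,r2:Add1,r3:4
  c6: CDB Mul1=1  regs: r0:Add3,r1:Add2,r2:Add1,r3:4
  c7: -  regs: r0:Add3,r1:Add2,r2:Add1,r3:4
  c8: -  regs: r0:Add3,r1:Add2,r2:Add1,r3:4
  c9: CDB Add2=10  regs: r0:Add3,r1:10,r2:Add1,r3:4
  c10: -  regs: r0:Add3,r1:10,r2:Add1,r3:4
  c11: -  regs: r0:Add3,r1:10,r2:Add1,r3:4
  c12: CDB Add1=-1  regs: r0:Add3,r1:10,r2:-1,r3:4
  c13: -  regs: r0:Add3,r1:10,r2:-1,r3:4
  c14: -  regs: r0:Add3,r1:10,r2:-1,r3:4
  c15: CDB Add3=9  regs: r0:9,r1:10,r2:-1,r3:4

STATUS = VALUE -1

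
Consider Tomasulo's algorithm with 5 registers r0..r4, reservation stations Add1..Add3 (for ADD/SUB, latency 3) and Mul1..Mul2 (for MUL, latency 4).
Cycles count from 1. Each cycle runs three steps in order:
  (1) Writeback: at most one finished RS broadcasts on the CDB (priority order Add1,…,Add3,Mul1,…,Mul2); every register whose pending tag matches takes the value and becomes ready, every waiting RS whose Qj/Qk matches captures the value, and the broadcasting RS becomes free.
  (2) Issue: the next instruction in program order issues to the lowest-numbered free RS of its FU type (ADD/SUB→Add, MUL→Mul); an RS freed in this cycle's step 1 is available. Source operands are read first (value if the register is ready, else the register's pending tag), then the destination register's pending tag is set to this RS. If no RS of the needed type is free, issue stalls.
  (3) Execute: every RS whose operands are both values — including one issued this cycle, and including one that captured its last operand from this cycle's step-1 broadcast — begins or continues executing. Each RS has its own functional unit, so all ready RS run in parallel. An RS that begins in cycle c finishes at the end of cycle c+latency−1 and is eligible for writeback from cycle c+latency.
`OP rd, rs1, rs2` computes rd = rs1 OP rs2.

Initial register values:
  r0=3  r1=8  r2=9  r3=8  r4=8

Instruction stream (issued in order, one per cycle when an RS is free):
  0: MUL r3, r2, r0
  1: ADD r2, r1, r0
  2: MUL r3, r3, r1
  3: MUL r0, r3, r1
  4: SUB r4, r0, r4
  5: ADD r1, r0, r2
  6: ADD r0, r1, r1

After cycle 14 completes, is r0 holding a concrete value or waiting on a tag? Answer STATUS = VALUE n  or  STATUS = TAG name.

STATUS = TAG Add3

  c1: issue MUL r3<-Mul1  regs: r0:3,r1:8,r2:9,r3:Mul1,r4:8
  c2: issue ADD r2<-Add1  regs: r0:3,r1:8,r2:Add1,r3:Mul1,r4:8
  c3: issue MUL r3<-Mul2  regs: r0:3,r1:8,r2:Add1,r3:Mul2,r4:8
  c4: stall  regs: r0:3,r1:8,r2:Add1,r3:Mul2,r4:8
  c5: CDB Add1=11; stall  regs: r0:3,r1:8,r2:11,r3:Mul2,r4:8
  c6: CDB Mul1=27; issue MUL r0<-Mul1  regs: r0:Mul1,r1:8,r2:11,r3:Mul2,r4:8
  c7: issue SUB r4<-Add1  regs: r0:Mul1,r1:8,r2:11,r3:Mul2,r4:Add1
  c8: issue ADD r1<-Add2  regs: r0:Mul1,r1:Add2,r2:11,r3:Mul2,r4:Add1
  c9: issue ADD r0<-Add3  regs: r0:Add3,r1:Add2,r2:11,r3:Mul2,r4:Add1
  c10: CDB Mul2=216  regs: r0:Add3,r1:Add2,r2:11,r3:216,r4:Add1
  c11: -  regs: r0:Add3,r1:Add2,r2:11,r3:216,r4:Add1
  c12: -  regs: r0:Add3,r1:Add2,r2:11,r3:216,r4:Add1
  c13: -  regs: r0:Add3,r1:Add2,r2:11,r3:216,r4:Add1
  c14: CDB Mul1=1728  regs: r0:Add3,r1:Add2,r2:11,r3:216,r4:Add1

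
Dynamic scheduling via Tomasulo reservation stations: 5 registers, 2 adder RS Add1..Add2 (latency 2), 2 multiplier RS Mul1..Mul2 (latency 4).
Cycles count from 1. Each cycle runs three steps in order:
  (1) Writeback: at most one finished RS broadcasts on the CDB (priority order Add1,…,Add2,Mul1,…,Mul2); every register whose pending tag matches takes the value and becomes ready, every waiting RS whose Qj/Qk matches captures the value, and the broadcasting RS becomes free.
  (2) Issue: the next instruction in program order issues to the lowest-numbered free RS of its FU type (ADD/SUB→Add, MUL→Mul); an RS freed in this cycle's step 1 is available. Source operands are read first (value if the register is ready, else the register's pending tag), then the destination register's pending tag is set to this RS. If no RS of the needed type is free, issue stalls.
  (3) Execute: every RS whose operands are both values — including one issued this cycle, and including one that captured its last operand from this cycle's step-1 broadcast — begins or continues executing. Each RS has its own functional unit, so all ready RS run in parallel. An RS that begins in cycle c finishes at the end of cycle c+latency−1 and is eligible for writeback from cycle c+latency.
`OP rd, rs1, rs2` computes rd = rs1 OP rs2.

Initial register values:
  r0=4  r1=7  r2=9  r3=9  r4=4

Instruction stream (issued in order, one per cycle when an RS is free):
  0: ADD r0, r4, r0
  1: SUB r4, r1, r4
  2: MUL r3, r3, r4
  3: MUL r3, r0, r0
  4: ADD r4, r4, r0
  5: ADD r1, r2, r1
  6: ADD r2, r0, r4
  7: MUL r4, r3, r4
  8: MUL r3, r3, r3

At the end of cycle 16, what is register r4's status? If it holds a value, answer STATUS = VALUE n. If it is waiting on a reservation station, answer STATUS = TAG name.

STATUS = VALUE 704

cycle 1: issue ADD r0<-Add1 // r0:Add1,r1:7,r2:9,r3:9,r4:4
cycle 2: issue SUB r4<-Add2 // r0:Add1,r1:7,r2:9,r3:9,r4:Add2
cycle 3: CDB Add1=8; issue MUL r3<-Mul1 // r0:8,r1:7,r2:9,r3:Mul1,r4:Add2
cycle 4: CDB Add2=3; issue MUL r3<-Mul2 // r0:8,r1:7,r2:9,r3:Mul2,r4:3
cycle 5: issue ADD r4<-Add1 // r0:8,r1:7,r2:9,r3:Mul2,r4:Add1
cycle 6: issue ADD r1<-Add2 // r0:8,r1:Add2,r2:9,r3:Mul2,r4:Add1
cycle 7: CDB Add1=11; issue ADD r2<-Add1 // r0:8,r1:Add2,r2:Add1,r3:Mul2,r4:11
cycle 8: CDB Add2=16; stall // r0:8,r1:16,r2:Add1,r3:Mul2,r4:11
cycle 9: CDB Add1=19; stall // r0:8,r1:16,r2:19,r3:Mul2,r4:11
cycle 10: CDB Mul1=27; issue MUL r4<-Mul1 // r0:8,r1:16,r2:19,r3:Mul2,r4:Mul1
cycle 11: CDB Mul2=64; issue MUL r3<-Mul2 // r0:8,r1:16,r2:19,r3:Mul2,r4:Mul1
cycle 12: - // r0:8,r1:16,r2:19,r3:Mul2,r4:Mul1
cycle 13: - // r0:8,r1:16,r2:19,r3:Mul2,r4:Mul1
cycle 14: - // r0:8,r1:16,r2:19,r3:Mul2,r4:Mul1
cycle 15: CDB Mul1=704 // r0:8,r1:16,r2:19,r3:Mul2,r4:704
cycle 16: CDB Mul2=4096 // r0:8,r1:16,r2:19,r3:4096,r4:704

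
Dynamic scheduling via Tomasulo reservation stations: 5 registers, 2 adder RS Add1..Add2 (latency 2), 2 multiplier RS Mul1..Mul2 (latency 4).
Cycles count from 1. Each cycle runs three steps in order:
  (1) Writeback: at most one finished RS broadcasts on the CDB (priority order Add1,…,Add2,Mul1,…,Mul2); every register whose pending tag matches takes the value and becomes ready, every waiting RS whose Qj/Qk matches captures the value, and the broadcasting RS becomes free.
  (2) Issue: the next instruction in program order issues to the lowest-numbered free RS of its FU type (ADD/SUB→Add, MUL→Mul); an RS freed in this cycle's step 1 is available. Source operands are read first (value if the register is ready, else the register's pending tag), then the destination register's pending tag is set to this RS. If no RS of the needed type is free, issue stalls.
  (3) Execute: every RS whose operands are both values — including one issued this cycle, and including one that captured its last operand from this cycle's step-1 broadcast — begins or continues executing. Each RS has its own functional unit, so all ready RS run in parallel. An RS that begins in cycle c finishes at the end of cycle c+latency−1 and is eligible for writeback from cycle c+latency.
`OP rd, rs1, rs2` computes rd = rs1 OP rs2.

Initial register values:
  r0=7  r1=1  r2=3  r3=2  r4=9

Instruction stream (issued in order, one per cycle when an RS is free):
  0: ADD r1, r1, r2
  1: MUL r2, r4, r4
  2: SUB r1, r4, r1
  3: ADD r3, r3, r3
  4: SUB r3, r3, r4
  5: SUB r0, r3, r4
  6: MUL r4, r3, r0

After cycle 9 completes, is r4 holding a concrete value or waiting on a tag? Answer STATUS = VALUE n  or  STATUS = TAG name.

STATUS = TAG Mul1

cycle 1: issue ADD r1<-Add1 // r0:7,r1:Add1,r2:3,r3:2,r4:9
cycle 2: issue MUL r2<-Mul1 // r0:7,r1:Add1,r2:Mul1,r3:2,r4:9
cycle 3: CDB Add1=4; issue SUB r1<-Add1 // r0:7,r1:Add1,r2:Mul1,r3:2,r4:9
cycle 4: issue ADD r3<-Add2 // r0:7,r1:Add1,r2:Mul1,r3:Add2,r4:9
cycle 5: CDB Add1=5; issue SUB r3<-Add1 // r0:7,r1:5,r2:Mul1,r3:Add1,r4:9
cycle 6: CDB Add2=4; issue SUB r0<-Add2 // r0:Add2,r1:5,r2:Mul1,r3:Add1,r4:9
cycle 7: CDB Mul1=81; issue MUL r4<-Mul1 // r0:Add2,r1:5,r2:81,r3:Add1,r4:Mul1
cycle 8: CDB Add1=-5 // r0:Add2,r1:5,r2:81,r3:-5,r4:Mul1
cycle 9: - // r0:Add2,r1:5,r2:81,r3:-5,r4:Mul1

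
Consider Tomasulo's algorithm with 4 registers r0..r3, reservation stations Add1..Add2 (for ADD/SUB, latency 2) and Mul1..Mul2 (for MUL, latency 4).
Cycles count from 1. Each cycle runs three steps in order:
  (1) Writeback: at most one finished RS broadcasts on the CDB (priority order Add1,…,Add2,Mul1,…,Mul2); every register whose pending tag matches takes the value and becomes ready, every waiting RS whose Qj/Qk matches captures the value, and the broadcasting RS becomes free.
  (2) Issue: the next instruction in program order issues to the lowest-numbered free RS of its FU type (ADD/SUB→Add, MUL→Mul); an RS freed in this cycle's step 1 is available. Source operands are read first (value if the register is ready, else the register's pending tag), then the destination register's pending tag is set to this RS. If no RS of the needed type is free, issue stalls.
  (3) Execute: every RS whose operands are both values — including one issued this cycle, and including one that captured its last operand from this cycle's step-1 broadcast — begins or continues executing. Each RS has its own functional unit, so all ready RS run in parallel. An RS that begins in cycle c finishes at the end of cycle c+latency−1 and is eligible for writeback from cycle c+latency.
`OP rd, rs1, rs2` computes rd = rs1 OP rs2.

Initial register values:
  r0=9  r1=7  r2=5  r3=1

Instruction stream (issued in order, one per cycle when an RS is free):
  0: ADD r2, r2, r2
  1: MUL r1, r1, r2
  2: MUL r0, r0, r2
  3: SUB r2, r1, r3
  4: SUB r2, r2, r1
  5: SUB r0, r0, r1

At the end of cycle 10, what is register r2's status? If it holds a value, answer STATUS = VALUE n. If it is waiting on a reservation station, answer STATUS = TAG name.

c1: issue ADD r2<-Add1 | r0:9,r1:7,r2:Add1,r3:1
c2: issue MUL r1<-Mul1 | r0:9,r1:Mul1,r2:Add1,r3:1
c3: CDB Add1=10; issue MUL r0<-Mul2 | r0:Mul2,r1:Mul1,r2:10,r3:1
c4: issue SUB r2<-Add1 | r0:Mul2,r1:Mul1,r2:Add1,r3:1
c5: issue SUB r2<-Add2 | r0:Mul2,r1:Mul1,r2:Add2,r3:1
c6: stall | r0:Mul2,r1:Mul1,r2:Add2,r3:1
c7: CDB Mul1=70; stall | r0:Mul2,r1:70,r2:Add2,r3:1
c8: CDB Mul2=90; stall | r0:90,r1:70,r2:Add2,r3:1
c9: CDB Add1=69; issue SUB r0<-Add1 | r0:Add1,r1:70,r2:Add2,r3:1
c10: - | r0:Add1,r1:70,r2:Add2,r3:1

STATUS = TAG Add2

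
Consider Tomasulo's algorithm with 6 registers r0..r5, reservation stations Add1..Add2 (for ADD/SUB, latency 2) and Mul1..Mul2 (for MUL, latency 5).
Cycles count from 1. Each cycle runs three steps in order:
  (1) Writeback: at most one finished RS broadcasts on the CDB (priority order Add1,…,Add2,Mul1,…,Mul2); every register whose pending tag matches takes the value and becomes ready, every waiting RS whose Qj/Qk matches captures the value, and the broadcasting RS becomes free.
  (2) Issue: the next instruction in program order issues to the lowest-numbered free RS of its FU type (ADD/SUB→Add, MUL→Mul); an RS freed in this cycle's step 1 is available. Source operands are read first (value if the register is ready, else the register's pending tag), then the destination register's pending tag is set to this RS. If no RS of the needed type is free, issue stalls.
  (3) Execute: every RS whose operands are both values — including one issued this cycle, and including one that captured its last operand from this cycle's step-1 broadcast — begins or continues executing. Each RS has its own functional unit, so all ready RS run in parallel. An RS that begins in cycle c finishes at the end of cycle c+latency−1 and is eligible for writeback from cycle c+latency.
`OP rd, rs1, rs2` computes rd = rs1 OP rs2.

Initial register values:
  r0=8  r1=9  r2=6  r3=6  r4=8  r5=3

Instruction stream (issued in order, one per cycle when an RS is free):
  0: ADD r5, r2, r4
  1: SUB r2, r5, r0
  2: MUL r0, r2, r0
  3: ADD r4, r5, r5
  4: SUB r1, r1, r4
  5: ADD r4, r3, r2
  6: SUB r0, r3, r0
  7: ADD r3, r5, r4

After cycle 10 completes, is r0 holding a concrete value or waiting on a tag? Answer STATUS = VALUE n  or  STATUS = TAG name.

STATUS = TAG Add1

c1: issue ADD r5<-Add1 | r0:8,r1:9,r2:6,r3:6,r4:8,r5:Add1
c2: issue SUB r2<-Add2 | r0:8,r1:9,r2:Add2,r3:6,r4:8,r5:Add1
c3: CDB Add1=14; issue MUL r0<-Mul1 | r0:Mul1,r1:9,r2:Add2,r3:6,r4:8,r5:14
c4: issue ADD r4<-Add1 | r0:Mul1,r1:9,r2:Add2,r3:6,r4:Add1,r5:14
c5: CDB Add2=6; issue SUB r1<-Add2 | r0:Mul1,r1:Add2,r2:6,r3:6,r4:Add1,r5:14
c6: CDB Add1=28; issue ADD r4<-Add1 | r0:Mul1,r1:Add2,r2:6,r3:6,r4:Add1,r5:14
c7: stall | r0:Mul1,r1:Add2,r2:6,r3:6,r4:Add1,r5:14
c8: CDB Add1=12; issue SUB r0<-Add1 | r0:Add1,r1:Add2,r2:6,r3:6,r4:12,r5:14
c9: CDB Add2=-19; issue ADD r3<-Add2 | r0:Add1,r1:-19,r2:6,r3:Add2,r4:12,r5:14
c10: CDB Mul1=48 | r0:Add1,r1:-19,r2:6,r3:Add2,r4:12,r5:14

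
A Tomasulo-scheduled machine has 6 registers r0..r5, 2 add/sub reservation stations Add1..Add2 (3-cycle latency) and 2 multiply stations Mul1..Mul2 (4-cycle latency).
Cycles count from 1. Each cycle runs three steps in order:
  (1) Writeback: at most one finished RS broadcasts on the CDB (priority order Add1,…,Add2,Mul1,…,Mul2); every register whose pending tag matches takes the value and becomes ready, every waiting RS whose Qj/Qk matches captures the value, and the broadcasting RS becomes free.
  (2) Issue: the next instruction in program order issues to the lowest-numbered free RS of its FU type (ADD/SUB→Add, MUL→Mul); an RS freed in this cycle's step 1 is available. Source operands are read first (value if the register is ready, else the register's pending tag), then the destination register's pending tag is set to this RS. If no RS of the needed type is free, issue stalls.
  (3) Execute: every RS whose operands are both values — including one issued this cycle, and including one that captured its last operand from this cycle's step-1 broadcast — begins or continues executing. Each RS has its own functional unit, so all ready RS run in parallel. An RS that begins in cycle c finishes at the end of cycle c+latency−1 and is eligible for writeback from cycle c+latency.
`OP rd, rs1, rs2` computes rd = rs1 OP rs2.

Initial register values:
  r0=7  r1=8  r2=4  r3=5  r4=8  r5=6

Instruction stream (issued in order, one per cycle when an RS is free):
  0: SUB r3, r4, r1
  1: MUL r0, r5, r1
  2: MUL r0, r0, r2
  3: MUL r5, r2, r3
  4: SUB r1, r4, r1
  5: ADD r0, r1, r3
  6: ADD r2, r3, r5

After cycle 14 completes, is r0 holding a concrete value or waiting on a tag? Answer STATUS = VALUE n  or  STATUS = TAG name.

STATUS = VALUE 0

c1: issue SUB r3<-Add1 | r0:7,r1:8,r2:4,r3:Add1,r4:8,r5:6
c2: issue MUL r0<-Mul1 | r0:Mul1,r1:8,r2:4,r3:Add1,r4:8,r5:6
c3: issue MUL r0<-Mul2 | r0:Mul2,r1:8,r2:4,r3:Add1,r4:8,r5:6
c4: CDB Add1=0; stall | r0:Mul2,r1:8,r2:4,r3:0,r4:8,r5:6
c5: stall | r0:Mul2,r1:8,r2:4,r3:0,r4:8,r5:6
c6: CDB Mul1=48; issue MUL r5<-Mul1 | r0:Mul2,r1:8,r2:4,r3:0,r4:8,r5:Mul1
c7: issue SUB r1<-Add1 | r0:Mul2,r1:Add1,r2:4,r3:0,r4:8,r5:Mul1
c8: issue ADD r0<-Add2 | r0:Add2,r1:Add1,r2:4,r3:0,r4:8,r5:Mul1
c9: stall | r0:Add2,r1:Add1,r2:4,r3:0,r4:8,r5:Mul1
c10: CDB Add1=0; issue ADD r2<-Add1 | r0:Add2,r1:0,r2:Add1,r3:0,r4:8,r5:Mul1
c11: CDB Mul1=0 | r0:Add2,r1:0,r2:Add1,r3:0,r4:8,r5:0
c12: CDB Mul2=192 | r0:Add2,r1:0,r2:Add1,r3:0,r4:8,r5:0
c13: CDB Add2=0 | r0:0,r1:0,r2:Add1,r3:0,r4:8,r5:0
c14: CDB Add1=0 | r0:0,r1:0,r2:0,r3:0,r4:8,r5:0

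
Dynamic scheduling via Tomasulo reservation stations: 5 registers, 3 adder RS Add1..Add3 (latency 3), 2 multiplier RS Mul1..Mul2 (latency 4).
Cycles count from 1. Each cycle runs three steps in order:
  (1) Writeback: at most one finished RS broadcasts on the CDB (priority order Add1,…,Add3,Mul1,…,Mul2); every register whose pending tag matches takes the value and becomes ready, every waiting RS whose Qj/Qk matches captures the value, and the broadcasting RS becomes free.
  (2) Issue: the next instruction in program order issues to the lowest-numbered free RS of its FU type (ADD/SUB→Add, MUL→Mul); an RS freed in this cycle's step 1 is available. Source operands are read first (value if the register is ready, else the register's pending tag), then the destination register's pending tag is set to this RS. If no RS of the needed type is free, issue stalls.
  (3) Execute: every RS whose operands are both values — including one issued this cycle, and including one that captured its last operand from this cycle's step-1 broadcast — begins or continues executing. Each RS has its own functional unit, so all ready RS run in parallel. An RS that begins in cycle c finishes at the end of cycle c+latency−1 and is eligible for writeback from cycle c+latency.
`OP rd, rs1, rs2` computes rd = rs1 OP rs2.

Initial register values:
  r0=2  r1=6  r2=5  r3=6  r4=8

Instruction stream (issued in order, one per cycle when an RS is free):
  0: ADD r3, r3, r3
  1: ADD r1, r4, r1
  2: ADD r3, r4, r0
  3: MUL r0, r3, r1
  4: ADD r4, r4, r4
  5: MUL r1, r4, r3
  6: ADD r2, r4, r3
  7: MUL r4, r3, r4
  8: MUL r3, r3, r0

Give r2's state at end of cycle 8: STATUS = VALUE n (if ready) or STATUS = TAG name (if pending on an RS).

  c1: issue ADD r3<-Add1  regs: r0:2,r1:6,r2:5,r3:Add1,r4:8
  c2: issue ADD r1<-Add2  regs: r0:2,r1:Add2,r2:5,r3:Add1,r4:8
  c3: issue ADD r3<-Add3  regs: r0:2,r1:Add2,r2:5,r3:Add3,r4:8
  c4: CDB Add1=12; issue MUL r0<-Mul1  regs: r0:Mul1,r1:Add2,r2:5,r3:Add3,r4:8
  c5: CDB Add2=14; issue ADD r4<-Add1  regs: r0:Mul1,r1:14,r2:5,r3:Add3,r4:Add1
  c6: CDB Add3=10; issue MUL r1<-Mul2  regs: r0:Mul1,r1:Mul2,r2:5,r3:10,r4:Add1
  c7: issue ADD r2<-Add2  regs: r0:Mul1,r1:Mul2,r2:Add2,r3:10,r4:Add1
  c8: CDB Add1=16; stall  regs: r0:Mul1,r1:Mul2,r2:Add2,r3:10,r4:16

STATUS = TAG Add2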